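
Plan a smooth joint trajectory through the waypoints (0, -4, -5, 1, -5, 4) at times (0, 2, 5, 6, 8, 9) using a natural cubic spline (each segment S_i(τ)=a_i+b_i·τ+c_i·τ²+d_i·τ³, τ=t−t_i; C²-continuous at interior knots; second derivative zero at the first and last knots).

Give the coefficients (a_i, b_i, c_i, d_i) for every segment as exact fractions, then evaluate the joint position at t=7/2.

  seg 0: a=0 b=-2680/1659 c=0 d=-319/3318
  seg 1: a=-4 b=-4594/1659 c=-319/553 d=256/553
  seg 2: a=-5 b=10400/1659 c=1985/553 d=-6401/1659
  seg 3: a=1 b=3107/1659 c=-4416/553 d=4603/1659
  seg 4: a=-5 b=5351/1659 c=4790/553 d=-4790/1659
S(7/2) = -2493/316

Δ: Δ0=-2, Δ1=-1/3, Δ2=6, Δ3=-3, Δ4=9
row 1: diag=10, rhs=10; c'=3/10, d'=1
row 2: denom=8−3·3/10=71/10; d'=(38−3·1)/(71/10)=350/71
row 3: denom=6−1·10/71=416/71; d'=(-54−1·350/71)/(416/71)=-523/52
row 4: denom=6−2·71/208=553/104; d'=(72−2·-523/52)/(553/104)=9580/553
back: M4=9580/553
back: M3=-523/52−71/208·9580/553=-8832/553
back: M2=350/71−10/71·-8832/553=3970/553
back: M1=1−3/10·3970/553=-638/553
M: M0=0, M1=-638/553, M2=3970/553, M3=-8832/553, M4=9580/553, M5=0
seg 0: a=0, c=M0/2=0, d=(M1−M0)/(6·2)=-319/3318, b=Δ0−h0·(2M0+M1)/6=-2680/1659
seg 1: a=-4, c=M1/2=-319/553, d=(M2−M1)/(6·3)=256/553, b=Δ1−h1·(2M1+M2)/6=-4594/1659
seg 2: a=-5, c=M2/2=1985/553, d=(M3−M2)/(6·1)=-6401/1659, b=Δ2−h2·(2M2+M3)/6=10400/1659
seg 3: a=1, c=M3/2=-4416/553, d=(M4−M3)/(6·2)=4603/1659, b=Δ3−h3·(2M3+M4)/6=3107/1659
seg 4: a=-5, c=M4/2=4790/553, d=(M5−M4)/(6·1)=-4790/1659, b=Δ4−h4·(2M4+M5)/6=5351/1659
t_q=7/2 → seg 1, τ=3/2; S=-4+-4594/1659·τ+-319/553·τ²+256/553·τ³=-2493/316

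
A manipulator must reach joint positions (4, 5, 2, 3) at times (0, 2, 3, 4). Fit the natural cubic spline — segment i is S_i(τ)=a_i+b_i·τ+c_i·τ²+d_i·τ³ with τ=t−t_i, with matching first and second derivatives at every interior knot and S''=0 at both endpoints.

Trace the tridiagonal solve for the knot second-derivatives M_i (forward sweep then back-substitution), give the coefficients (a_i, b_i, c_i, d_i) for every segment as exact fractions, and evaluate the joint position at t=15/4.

  seg 0: a=4 b=95/46 c=0 d=-9/23
  seg 1: a=5 b=-121/46 c=-54/23 d=91/46
  seg 2: a=2 b=-32/23 c=165/46 d=-55/46
S(15/4) = 7271/2944

Δ: Δ0=1/2, Δ1=-3, Δ2=1
row 1: diag=6, rhs=-21; c'=1/6, d'=-7/2
row 2: denom=4−1·1/6=23/6; d'=(24−1·-7/2)/(23/6)=165/23
back: M2=165/23
back: M1=-7/2−1/6·165/23=-108/23
M: M0=0, M1=-108/23, M2=165/23, M3=0
seg 0: a=4, c=M0/2=0, d=(M1−M0)/(6·2)=-9/23, b=Δ0−h0·(2M0+M1)/6=95/46
seg 1: a=5, c=M1/2=-54/23, d=(M2−M1)/(6·1)=91/46, b=Δ1−h1·(2M1+M2)/6=-121/46
seg 2: a=2, c=M2/2=165/46, d=(M3−M2)/(6·1)=-55/46, b=Δ2−h2·(2M2+M3)/6=-32/23
t_q=15/4 → seg 2, τ=3/4; S=2+-32/23·τ+165/46·τ²+-55/46·τ³=7271/2944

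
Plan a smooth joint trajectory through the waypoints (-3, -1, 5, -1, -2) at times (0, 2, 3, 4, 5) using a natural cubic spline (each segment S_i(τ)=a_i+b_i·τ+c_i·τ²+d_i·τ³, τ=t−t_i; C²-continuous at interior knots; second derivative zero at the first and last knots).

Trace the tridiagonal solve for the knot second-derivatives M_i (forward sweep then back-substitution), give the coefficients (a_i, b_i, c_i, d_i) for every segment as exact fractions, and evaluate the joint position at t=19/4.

Δ: Δ0=1, Δ1=6, Δ2=-6, Δ3=-1
row 1: diag=6, rhs=30; c'=1/6, d'=5
row 2: denom=4−1·1/6=23/6; d'=(-72−1·5)/(23/6)=-462/23
row 3: denom=4−1·6/23=86/23; d'=(30−1·-462/23)/(86/23)=576/43
back: M3=576/43
back: M2=-462/23−6/23·576/43=-1014/43
back: M1=5−1/6·-1014/43=384/43
M: M0=0, M1=384/43, M2=-1014/43, M3=576/43, M4=0
seg 0: a=-3, c=M0/2=0, d=(M1−M0)/(6·2)=32/43, b=Δ0−h0·(2M0+M1)/6=-85/43
seg 1: a=-1, c=M1/2=192/43, d=(M2−M1)/(6·1)=-233/43, b=Δ1−h1·(2M1+M2)/6=299/43
seg 2: a=5, c=M2/2=-507/43, d=(M3−M2)/(6·1)=265/43, b=Δ2−h2·(2M2+M3)/6=-16/43
seg 3: a=-1, c=M3/2=288/43, d=(M4−M3)/(6·1)=-96/43, b=Δ3−h3·(2M3+M4)/6=-235/43
t_q=19/4 → seg 3, τ=3/4; S=-1+-235/43·τ+288/43·τ²+-96/43·τ³=-391/172

  seg 0: a=-3 b=-85/43 c=0 d=32/43
  seg 1: a=-1 b=299/43 c=192/43 d=-233/43
  seg 2: a=5 b=-16/43 c=-507/43 d=265/43
  seg 3: a=-1 b=-235/43 c=288/43 d=-96/43
S(19/4) = -391/172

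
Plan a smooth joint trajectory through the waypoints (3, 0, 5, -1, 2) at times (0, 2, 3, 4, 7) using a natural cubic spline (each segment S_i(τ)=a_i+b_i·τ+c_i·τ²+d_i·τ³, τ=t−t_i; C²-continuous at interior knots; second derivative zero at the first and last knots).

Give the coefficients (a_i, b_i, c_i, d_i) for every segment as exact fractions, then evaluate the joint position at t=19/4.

Δ: Δ0=-3/2, Δ1=5, Δ2=-6, Δ3=1
row 1: diag=6, rhs=39; c'=1/6, d'=13/2
row 2: denom=4−1·1/6=23/6; d'=(-66−1·13/2)/(23/6)=-435/23
row 3: denom=8−1·6/23=178/23; d'=(42−1·-435/23)/(178/23)=1401/178
back: M3=1401/178
back: M2=-435/23−6/23·1401/178=-1866/89
back: M1=13/2−1/6·-1866/89=1779/178
M: M0=0, M1=1779/178, M2=-1866/89, M3=1401/178, M4=0
seg 0: a=3, c=M0/2=0, d=(M1−M0)/(6·2)=593/712, b=Δ0−h0·(2M0+M1)/6=-430/89
seg 1: a=0, c=M1/2=1779/356, d=(M2−M1)/(6·1)=-1837/356, b=Δ1−h1·(2M1+M2)/6=919/178
seg 2: a=5, c=M2/2=-933/89, d=(M3−M2)/(6·1)=1711/356, b=Δ2−h2·(2M2+M3)/6=-115/356
seg 3: a=-1, c=M3/2=1401/356, d=(M4−M3)/(6·3)=-467/1068, b=Δ3−h3·(2M3+M4)/6=-1223/178
t_q=19/4 → seg 3, τ=3/4; S=-1+-1223/178·τ+1401/356·τ²+-467/1068·τ³=-93959/22784

  seg 0: a=3 b=-430/89 c=0 d=593/712
  seg 1: a=0 b=919/178 c=1779/356 d=-1837/356
  seg 2: a=5 b=-115/356 c=-933/89 d=1711/356
  seg 3: a=-1 b=-1223/178 c=1401/356 d=-467/1068
S(19/4) = -93959/22784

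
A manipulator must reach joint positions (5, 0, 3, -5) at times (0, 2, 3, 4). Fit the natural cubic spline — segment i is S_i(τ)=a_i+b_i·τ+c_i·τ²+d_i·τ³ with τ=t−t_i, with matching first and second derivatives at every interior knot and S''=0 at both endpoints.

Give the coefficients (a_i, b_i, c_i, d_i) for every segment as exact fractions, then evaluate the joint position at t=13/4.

Δ: Δ0=-5/2, Δ1=3, Δ2=-8
row 1: diag=6, rhs=33; c'=1/6, d'=11/2
row 2: denom=4−1·1/6=23/6; d'=(-66−1·11/2)/(23/6)=-429/23
back: M2=-429/23
back: M1=11/2−1/6·-429/23=198/23
M: M0=0, M1=198/23, M2=-429/23, M3=0
seg 0: a=5, c=M0/2=0, d=(M1−M0)/(6·2)=33/46, b=Δ0−h0·(2M0+M1)/6=-247/46
seg 1: a=0, c=M1/2=99/23, d=(M2−M1)/(6·1)=-209/46, b=Δ1−h1·(2M1+M2)/6=149/46
seg 2: a=3, c=M2/2=-429/46, d=(M3−M2)/(6·1)=143/46, b=Δ2−h2·(2M2+M3)/6=-41/23
t_q=13/4 → seg 2, τ=1/4; S=3+-41/23·τ+-429/46·τ²+143/46·τ³=5947/2944

  seg 0: a=5 b=-247/46 c=0 d=33/46
  seg 1: a=0 b=149/46 c=99/23 d=-209/46
  seg 2: a=3 b=-41/23 c=-429/46 d=143/46
S(13/4) = 5947/2944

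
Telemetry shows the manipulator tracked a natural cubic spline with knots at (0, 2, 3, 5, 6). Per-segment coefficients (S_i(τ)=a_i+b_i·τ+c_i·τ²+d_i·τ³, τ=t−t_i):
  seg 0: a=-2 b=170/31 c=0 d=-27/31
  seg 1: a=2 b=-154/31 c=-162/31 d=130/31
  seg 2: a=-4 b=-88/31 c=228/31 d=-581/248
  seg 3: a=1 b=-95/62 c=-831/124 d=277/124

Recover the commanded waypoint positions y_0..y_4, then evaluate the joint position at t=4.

y_0 = S_0(0) = a_0 = -2
y_1 = S_1(0) = a_1 = 2
y_2 = S_2(0) = a_2 = -4
y_3 = S_3(0) = a_3 = 1
y_4 = S_3(1) = -5
t_q=4 is in segment 2 (τ=1); S_2(τ)=-453/248

y_0=-2 y_1=2 y_2=-4 y_3=1 y_4=-5
S(4) = -453/248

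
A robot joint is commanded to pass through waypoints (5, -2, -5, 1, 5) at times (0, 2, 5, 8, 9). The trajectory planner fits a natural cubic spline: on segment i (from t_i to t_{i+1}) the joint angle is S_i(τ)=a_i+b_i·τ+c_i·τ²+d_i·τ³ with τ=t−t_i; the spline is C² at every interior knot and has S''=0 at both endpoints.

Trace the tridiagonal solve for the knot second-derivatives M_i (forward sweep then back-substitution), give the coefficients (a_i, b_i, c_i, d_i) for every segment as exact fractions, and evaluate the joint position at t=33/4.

Δ: Δ0=-7/2, Δ1=-1, Δ2=2, Δ3=4
row 1: diag=10, rhs=15; c'=3/10, d'=3/2
row 2: denom=12−3·3/10=111/10; d'=(18−3·3/2)/(111/10)=45/37
row 3: denom=8−3·10/37=266/37; d'=(12−3·45/37)/(266/37)=309/266
back: M3=309/266
back: M2=45/37−10/37·309/266=120/133
back: M1=3/2−3/10·120/133=327/266
M: M0=0, M1=327/266, M2=120/133, M3=309/266, M4=0
seg 0: a=5, c=M0/2=0, d=(M1−M0)/(6·2)=109/1064, b=Δ0−h0·(2M0+M1)/6=-520/133
seg 1: a=-2, c=M1/2=327/532, d=(M2−M1)/(6·3)=-29/1596, b=Δ1−h1·(2M1+M2)/6=-713/266
seg 2: a=-5, c=M2/2=60/133, d=(M3−M2)/(6·3)=23/1596, b=Δ2−h2·(2M2+M3)/6=275/532
seg 3: a=1, c=M3/2=309/532, d=(M4−M3)/(6·1)=-103/532, b=Δ3−h3·(2M3+M4)/6=961/266
t_q=33/4 → seg 3, τ=1/4; S=1+961/266·τ+309/532·τ²+-103/532·τ³=9419/4864

  seg 0: a=5 b=-520/133 c=0 d=109/1064
  seg 1: a=-2 b=-713/266 c=327/532 d=-29/1596
  seg 2: a=-5 b=275/532 c=60/133 d=23/1596
  seg 3: a=1 b=961/266 c=309/532 d=-103/532
S(33/4) = 9419/4864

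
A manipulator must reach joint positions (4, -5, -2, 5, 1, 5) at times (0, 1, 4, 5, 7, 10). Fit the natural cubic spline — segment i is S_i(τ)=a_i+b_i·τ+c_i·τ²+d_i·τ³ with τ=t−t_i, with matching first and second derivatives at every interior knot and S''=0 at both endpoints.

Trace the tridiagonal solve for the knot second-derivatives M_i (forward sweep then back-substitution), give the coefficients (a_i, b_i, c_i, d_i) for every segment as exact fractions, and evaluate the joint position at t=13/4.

Δ: Δ0=-9, Δ1=1, Δ2=7, Δ3=-2, Δ4=4/3
row 1: diag=8, rhs=60; c'=3/8, d'=15/2
row 2: denom=8−3·3/8=55/8; d'=(36−3·15/2)/(55/8)=108/55
row 3: denom=6−1·8/55=322/55; d'=(-54−1·108/55)/(322/55)=-1539/161
row 4: denom=10−2·55/161=1500/161; d'=(20−2·-1539/161)/(1500/161)=3149/750
back: M4=3149/750
back: M3=-1539/161−55/161·3149/750=-1649/150
back: M2=108/55−8/55·-1649/150=1336/375
back: M1=15/2−3/8·1336/375=1541/250
M: M0=0, M1=1541/250, M2=1336/375, M3=-1649/150, M4=3149/750, M5=0
seg 0: a=4, c=M0/2=0, d=(M1−M0)/(6·1)=1541/1500, b=Δ0−h0·(2M0+M1)/6=-15041/1500
seg 1: a=-5, c=M1/2=1541/500, d=(M2−M1)/(6·3)=-1951/13500, b=Δ1−h1·(2M1+M2)/6=-5209/750
seg 2: a=-2, c=M2/2=668/375, d=(M3−M2)/(6·1)=-1213/500, b=Δ2−h2·(2M2+M3)/6=11467/1500
seg 3: a=5, c=M3/2=-1649/300, d=(M4−M3)/(6·2)=633/500, b=Δ3−h3·(2M3+M4)/6=2947/750
seg 4: a=1, c=M4/2=3149/1500, d=(M5−M4)/(6·3)=-3149/13500, b=Δ4−h4·(2M4+M5)/6=-2149/750
t_q=13/4 → seg 1, τ=9/4; S=-5+-5209/750·τ+1541/500·τ²+-1951/13500·τ³=-213457/32000

  seg 0: a=4 b=-15041/1500 c=0 d=1541/1500
  seg 1: a=-5 b=-5209/750 c=1541/500 d=-1951/13500
  seg 2: a=-2 b=11467/1500 c=668/375 d=-1213/500
  seg 3: a=5 b=2947/750 c=-1649/300 d=633/500
  seg 4: a=1 b=-2149/750 c=3149/1500 d=-3149/13500
S(13/4) = -213457/32000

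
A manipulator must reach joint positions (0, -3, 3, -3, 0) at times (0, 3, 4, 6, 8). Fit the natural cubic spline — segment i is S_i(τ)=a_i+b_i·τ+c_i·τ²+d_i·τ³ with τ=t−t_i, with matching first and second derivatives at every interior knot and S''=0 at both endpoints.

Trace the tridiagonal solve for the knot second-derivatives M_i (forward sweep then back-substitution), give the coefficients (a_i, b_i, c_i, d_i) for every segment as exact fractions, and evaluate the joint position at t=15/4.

  seg 0: a=0 b=-1511/344 c=0 d=389/1032
  seg 1: a=-3 b=995/172 c=1167/344 d=-1093/344
  seg 2: a=3 b=1045/344 c=-264/43 d=2147/1376
  seg 3: a=-3 b=-481/172 c=2217/688 d=-739/1376
S(15/4) = 41973/22016

Δ: Δ0=-1, Δ1=6, Δ2=-3, Δ3=3/2
row 1: diag=8, rhs=42; c'=1/8, d'=21/4
row 2: denom=6−1·1/8=47/8; d'=(-54−1·21/4)/(47/8)=-474/47
row 3: denom=8−2·16/47=344/47; d'=(27−2·-474/47)/(344/47)=2217/344
back: M3=2217/344
back: M2=-474/47−16/47·2217/344=-528/43
back: M1=21/4−1/8·-528/43=1167/172
M: M0=0, M1=1167/172, M2=-528/43, M3=2217/344, M4=0
seg 0: a=0, c=M0/2=0, d=(M1−M0)/(6·3)=389/1032, b=Δ0−h0·(2M0+M1)/6=-1511/344
seg 1: a=-3, c=M1/2=1167/344, d=(M2−M1)/(6·1)=-1093/344, b=Δ1−h1·(2M1+M2)/6=995/172
seg 2: a=3, c=M2/2=-264/43, d=(M3−M2)/(6·2)=2147/1376, b=Δ2−h2·(2M2+M3)/6=1045/344
seg 3: a=-3, c=M3/2=2217/688, d=(M4−M3)/(6·2)=-739/1376, b=Δ3−h3·(2M3+M4)/6=-481/172
t_q=15/4 → seg 1, τ=3/4; S=-3+995/172·τ+1167/344·τ²+-1093/344·τ³=41973/22016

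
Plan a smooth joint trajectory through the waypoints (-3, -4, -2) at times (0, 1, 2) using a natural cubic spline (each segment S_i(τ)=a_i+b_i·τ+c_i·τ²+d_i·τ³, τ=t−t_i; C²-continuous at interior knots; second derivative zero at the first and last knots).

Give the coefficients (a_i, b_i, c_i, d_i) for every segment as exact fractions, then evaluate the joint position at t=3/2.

  seg 0: a=-3 b=-7/4 c=0 d=3/4
  seg 1: a=-4 b=1/2 c=9/4 d=-3/4
S(3/2) = -105/32

Δ: Δ0=-1, Δ1=2
row 1: diag=4, rhs=18; c'=1/4, d'=9/2
back: M1=9/2
M: M0=0, M1=9/2, M2=0
seg 0: a=-3, c=M0/2=0, d=(M1−M0)/(6·1)=3/4, b=Δ0−h0·(2M0+M1)/6=-7/4
seg 1: a=-4, c=M1/2=9/4, d=(M2−M1)/(6·1)=-3/4, b=Δ1−h1·(2M1+M2)/6=1/2
t_q=3/2 → seg 1, τ=1/2; S=-4+1/2·τ+9/4·τ²+-3/4·τ³=-105/32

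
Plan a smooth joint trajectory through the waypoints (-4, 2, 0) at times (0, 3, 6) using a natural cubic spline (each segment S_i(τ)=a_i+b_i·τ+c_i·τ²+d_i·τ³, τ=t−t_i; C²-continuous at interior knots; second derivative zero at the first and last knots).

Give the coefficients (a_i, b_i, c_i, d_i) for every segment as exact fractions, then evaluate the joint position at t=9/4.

Δ: Δ0=2, Δ1=-2/3
row 1: diag=12, rhs=-16; c'=1/4, d'=-4/3
back: M1=-4/3
M: M0=0, M1=-4/3, M2=0
seg 0: a=-4, c=M0/2=0, d=(M1−M0)/(6·3)=-2/27, b=Δ0−h0·(2M0+M1)/6=8/3
seg 1: a=2, c=M1/2=-2/3, d=(M2−M1)/(6·3)=2/27, b=Δ1−h1·(2M1+M2)/6=2/3
t_q=9/4 → seg 0, τ=9/4; S=-4+8/3·τ+0·τ²+-2/27·τ³=37/32

  seg 0: a=-4 b=8/3 c=0 d=-2/27
  seg 1: a=2 b=2/3 c=-2/3 d=2/27
S(9/4) = 37/32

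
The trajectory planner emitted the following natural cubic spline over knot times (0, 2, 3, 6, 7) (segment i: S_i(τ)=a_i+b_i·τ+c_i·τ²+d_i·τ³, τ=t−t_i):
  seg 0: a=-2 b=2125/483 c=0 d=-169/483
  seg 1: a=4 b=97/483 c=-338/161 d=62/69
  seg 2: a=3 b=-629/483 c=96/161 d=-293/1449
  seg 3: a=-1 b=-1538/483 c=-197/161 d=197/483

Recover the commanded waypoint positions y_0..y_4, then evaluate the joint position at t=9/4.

y_0=-2 y_1=4 y_2=3 y_3=-1 y_4=-5
S(9/4) = 881/224

y_0 = S_0(0) = a_0 = -2
y_1 = S_1(0) = a_1 = 4
y_2 = S_2(0) = a_2 = 3
y_3 = S_3(0) = a_3 = -1
y_4 = S_3(1) = -5
t_q=9/4 is in segment 1 (τ=1/4); S_1(τ)=881/224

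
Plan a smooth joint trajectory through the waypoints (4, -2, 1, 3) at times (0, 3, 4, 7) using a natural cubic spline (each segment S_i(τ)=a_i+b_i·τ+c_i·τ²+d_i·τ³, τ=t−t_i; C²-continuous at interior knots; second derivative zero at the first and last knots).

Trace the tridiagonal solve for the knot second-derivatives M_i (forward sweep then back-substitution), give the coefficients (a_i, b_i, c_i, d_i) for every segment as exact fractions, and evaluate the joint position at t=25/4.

Δ: Δ0=-2, Δ1=3, Δ2=2/3
row 1: diag=8, rhs=30; c'=1/8, d'=15/4
row 2: denom=8−1·1/8=63/8; d'=(-14−1·15/4)/(63/8)=-142/63
back: M2=-142/63
back: M1=15/4−1/8·-142/63=254/63
M: M0=0, M1=254/63, M2=-142/63, M3=0
seg 0: a=4, c=M0/2=0, d=(M1−M0)/(6·3)=127/567, b=Δ0−h0·(2M0+M1)/6=-253/63
seg 1: a=-2, c=M1/2=127/63, d=(M2−M1)/(6·1)=-22/21, b=Δ1−h1·(2M1+M2)/6=128/63
seg 2: a=1, c=M2/2=-71/63, d=(M3−M2)/(6·3)=71/567, b=Δ2−h2·(2M2+M3)/6=184/63
t_q=25/4 → seg 2, τ=9/4; S=1+184/63·τ+-71/63·τ²+71/567·τ³=1475/448

  seg 0: a=4 b=-253/63 c=0 d=127/567
  seg 1: a=-2 b=128/63 c=127/63 d=-22/21
  seg 2: a=1 b=184/63 c=-71/63 d=71/567
S(25/4) = 1475/448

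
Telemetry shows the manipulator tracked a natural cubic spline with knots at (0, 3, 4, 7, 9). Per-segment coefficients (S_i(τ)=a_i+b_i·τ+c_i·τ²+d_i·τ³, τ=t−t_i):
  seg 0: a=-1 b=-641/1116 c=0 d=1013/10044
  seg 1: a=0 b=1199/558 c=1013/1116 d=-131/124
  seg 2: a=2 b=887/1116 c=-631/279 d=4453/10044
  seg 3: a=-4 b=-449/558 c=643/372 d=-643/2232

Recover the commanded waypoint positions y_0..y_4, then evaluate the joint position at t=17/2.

y_0 = S_0(0) = a_0 = -1
y_1 = S_1(0) = a_1 = 0
y_2 = S_2(0) = a_2 = 2
y_3 = S_3(0) = a_3 = -4
y_4 = S_3(2) = -1
t_q=17/2 is in segment 3 (τ=3/2); S_3(τ)=-13631/5952

y_0=-1 y_1=0 y_2=2 y_3=-4 y_4=-1
S(17/2) = -13631/5952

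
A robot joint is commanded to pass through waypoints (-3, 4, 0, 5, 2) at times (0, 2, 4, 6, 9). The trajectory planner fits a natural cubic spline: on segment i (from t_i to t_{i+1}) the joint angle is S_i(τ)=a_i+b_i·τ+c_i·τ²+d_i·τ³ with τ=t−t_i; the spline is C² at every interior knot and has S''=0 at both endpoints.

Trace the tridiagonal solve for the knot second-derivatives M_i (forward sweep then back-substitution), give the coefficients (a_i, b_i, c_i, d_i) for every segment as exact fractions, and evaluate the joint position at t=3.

Δ: Δ0=7/2, Δ1=-2, Δ2=5/2, Δ3=-1
row 1: diag=8, rhs=-33; c'=1/4, d'=-33/8
row 2: denom=8−2·1/4=15/2; d'=(27−2·-33/8)/(15/2)=47/10
row 3: denom=10−2·4/15=142/15; d'=(-21−2·47/10)/(142/15)=-228/71
back: M3=-228/71
back: M2=47/10−4/15·-228/71=789/142
back: M1=-33/8−1/4·789/142=-783/142
M: M0=0, M1=-783/142, M2=789/142, M3=-228/71, M4=0
seg 0: a=-3, c=M0/2=0, d=(M1−M0)/(6·2)=-261/568, b=Δ0−h0·(2M0+M1)/6=379/71
seg 1: a=4, c=M1/2=-783/284, d=(M2−M1)/(6·2)=131/142, b=Δ1−h1·(2M1+M2)/6=-25/142
seg 2: a=0, c=M2/2=789/284, d=(M3−M2)/(6·2)=-415/568, b=Δ2−h2·(2M2+M3)/6=-19/142
seg 3: a=5, c=M3/2=-114/71, d=(M4−M3)/(6·3)=38/213, b=Δ3−h3·(2M3+M4)/6=157/71
t_q=3 → seg 1, τ=1; S=4+-25/142·τ+-783/284·τ²+131/142·τ³=565/284

  seg 0: a=-3 b=379/71 c=0 d=-261/568
  seg 1: a=4 b=-25/142 c=-783/284 d=131/142
  seg 2: a=0 b=-19/142 c=789/284 d=-415/568
  seg 3: a=5 b=157/71 c=-114/71 d=38/213
S(3) = 565/284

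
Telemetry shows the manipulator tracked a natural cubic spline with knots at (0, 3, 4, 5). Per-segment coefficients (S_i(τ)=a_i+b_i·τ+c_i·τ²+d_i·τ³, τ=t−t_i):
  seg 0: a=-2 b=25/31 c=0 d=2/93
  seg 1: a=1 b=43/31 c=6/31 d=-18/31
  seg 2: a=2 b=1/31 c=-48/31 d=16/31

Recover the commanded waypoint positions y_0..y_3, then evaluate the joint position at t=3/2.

y_0=-2 y_1=1 y_2=2 y_3=1
S(3/2) = -89/124

y_0 = S_0(0) = a_0 = -2
y_1 = S_1(0) = a_1 = 1
y_2 = S_2(0) = a_2 = 2
y_3 = S_2(1) = 1
t_q=3/2 is in segment 0 (τ=3/2); S_0(τ)=-89/124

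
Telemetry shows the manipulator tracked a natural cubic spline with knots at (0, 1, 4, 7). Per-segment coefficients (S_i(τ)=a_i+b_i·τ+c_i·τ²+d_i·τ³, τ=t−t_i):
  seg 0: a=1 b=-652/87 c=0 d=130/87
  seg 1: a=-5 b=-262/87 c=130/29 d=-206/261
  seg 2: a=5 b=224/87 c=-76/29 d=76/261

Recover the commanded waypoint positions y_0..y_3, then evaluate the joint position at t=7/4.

y_0=1 y_1=-5 y_2=5 y_3=-3
S(7/4) = -4705/928

y_0 = S_0(0) = a_0 = 1
y_1 = S_1(0) = a_1 = -5
y_2 = S_2(0) = a_2 = 5
y_3 = S_2(3) = -3
t_q=7/4 is in segment 1 (τ=3/4); S_1(τ)=-4705/928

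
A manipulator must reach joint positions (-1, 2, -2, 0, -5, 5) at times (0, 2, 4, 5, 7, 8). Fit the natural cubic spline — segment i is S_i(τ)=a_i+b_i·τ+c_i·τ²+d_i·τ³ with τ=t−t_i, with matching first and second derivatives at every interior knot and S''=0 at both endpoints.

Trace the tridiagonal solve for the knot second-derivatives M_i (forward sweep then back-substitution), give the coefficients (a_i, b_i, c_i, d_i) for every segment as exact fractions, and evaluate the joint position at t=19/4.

  seg 0: a=-1 b=2031/680 c=0 d=-1011/2720
  seg 1: a=2 b=-501/340 c=-3033/1360 d=535/544
  seg 2: a=-2 b=957/680 c=312/85 d=-2093/680
  seg 3: a=0 b=-33/68 c=-3783/680 d=1549/680
  seg 4: a=-5 b=1563/340 c=5511/680 d=-1837/680
S(19/4) = -7759/43520

Δ: Δ0=3/2, Δ1=-2, Δ2=2, Δ3=-5/2, Δ4=10
row 1: diag=8, rhs=-21; c'=1/4, d'=-21/8
row 2: denom=6−2·1/4=11/2; d'=(24−2·-21/8)/(11/2)=117/22
row 3: denom=6−1·2/11=64/11; d'=(-27−1·117/22)/(64/11)=-711/128
row 4: denom=6−2·11/32=85/16; d'=(75−2·-711/128)/(85/16)=5511/340
back: M4=5511/340
back: M3=-711/128−11/32·5511/340=-3783/340
back: M2=117/22−2/11·-3783/340=624/85
back: M1=-21/8−1/4·624/85=-3033/680
M: M0=0, M1=-3033/680, M2=624/85, M3=-3783/340, M4=5511/340, M5=0
seg 0: a=-1, c=M0/2=0, d=(M1−M0)/(6·2)=-1011/2720, b=Δ0−h0·(2M0+M1)/6=2031/680
seg 1: a=2, c=M1/2=-3033/1360, d=(M2−M1)/(6·2)=535/544, b=Δ1−h1·(2M1+M2)/6=-501/340
seg 2: a=-2, c=M2/2=312/85, d=(M3−M2)/(6·1)=-2093/680, b=Δ2−h2·(2M2+M3)/6=957/680
seg 3: a=0, c=M3/2=-3783/680, d=(M4−M3)/(6·2)=1549/680, b=Δ3−h3·(2M3+M4)/6=-33/68
seg 4: a=-5, c=M4/2=5511/680, d=(M5−M4)/(6·1)=-1837/680, b=Δ4−h4·(2M4+M5)/6=1563/340
t_q=19/4 → seg 2, τ=3/4; S=-2+957/680·τ+312/85·τ²+-2093/680·τ³=-7759/43520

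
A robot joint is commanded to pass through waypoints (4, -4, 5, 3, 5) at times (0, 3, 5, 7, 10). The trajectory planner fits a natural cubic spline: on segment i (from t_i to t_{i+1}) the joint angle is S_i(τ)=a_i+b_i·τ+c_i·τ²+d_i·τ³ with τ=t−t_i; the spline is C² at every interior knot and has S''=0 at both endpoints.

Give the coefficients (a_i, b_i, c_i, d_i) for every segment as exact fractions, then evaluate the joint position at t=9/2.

  seg 0: a=4 b=-244/45 c=0 d=124/405
  seg 1: a=-4 b=128/45 c=124/45 d=-347/360
  seg 2: a=5 b=23/10 c=-109/36 d=31/45
  seg 3: a=3 b=-139/90 c=199/180 d=-199/1620
S(9/2) = 617/192

Δ: Δ0=-8/3, Δ1=9/2, Δ2=-1, Δ3=2/3
row 1: diag=10, rhs=43; c'=1/5, d'=43/10
row 2: denom=8−2·1/5=38/5; d'=(-33−2·43/10)/(38/5)=-104/19
row 3: denom=10−2·5/19=180/19; d'=(10−2·-104/19)/(180/19)=199/90
back: M3=199/90
back: M2=-104/19−5/19·199/90=-109/18
back: M1=43/10−1/5·-109/18=248/45
M: M0=0, M1=248/45, M2=-109/18, M3=199/90, M4=0
seg 0: a=4, c=M0/2=0, d=(M1−M0)/(6·3)=124/405, b=Δ0−h0·(2M0+M1)/6=-244/45
seg 1: a=-4, c=M1/2=124/45, d=(M2−M1)/(6·2)=-347/360, b=Δ1−h1·(2M1+M2)/6=128/45
seg 2: a=5, c=M2/2=-109/36, d=(M3−M2)/(6·2)=31/45, b=Δ2−h2·(2M2+M3)/6=23/10
seg 3: a=3, c=M3/2=199/180, d=(M4−M3)/(6·3)=-199/1620, b=Δ3−h3·(2M3+M4)/6=-139/90
t_q=9/2 → seg 1, τ=3/2; S=-4+128/45·τ+124/45·τ²+-347/360·τ³=617/192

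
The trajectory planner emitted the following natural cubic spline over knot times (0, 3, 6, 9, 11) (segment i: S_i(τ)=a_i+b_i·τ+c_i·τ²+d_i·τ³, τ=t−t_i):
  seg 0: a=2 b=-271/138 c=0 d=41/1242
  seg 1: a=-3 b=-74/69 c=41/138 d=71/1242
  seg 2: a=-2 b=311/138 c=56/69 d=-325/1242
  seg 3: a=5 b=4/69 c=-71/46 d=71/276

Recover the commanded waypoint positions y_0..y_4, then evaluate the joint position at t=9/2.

y_0 = S_0(0) = a_0 = 2
y_1 = S_1(0) = a_1 = -3
y_2 = S_2(0) = a_2 = -2
y_3 = S_3(0) = a_3 = 5
y_4 = S_3(2) = 1
t_q=9/2 is in segment 1 (τ=3/2); S_1(τ)=-1379/368

y_0=2 y_1=-3 y_2=-2 y_3=5 y_4=1
S(9/2) = -1379/368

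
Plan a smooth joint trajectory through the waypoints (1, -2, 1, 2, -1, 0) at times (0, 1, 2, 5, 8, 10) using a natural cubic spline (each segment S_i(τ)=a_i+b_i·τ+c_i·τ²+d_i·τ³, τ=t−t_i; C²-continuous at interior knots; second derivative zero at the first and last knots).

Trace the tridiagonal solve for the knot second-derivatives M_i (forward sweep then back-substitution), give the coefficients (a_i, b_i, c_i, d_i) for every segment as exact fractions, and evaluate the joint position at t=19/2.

Δ: Δ0=-3, Δ1=3, Δ2=1/3, Δ3=-1, Δ4=1/2
row 1: diag=4, rhs=36; c'=1/4, d'=9
row 2: denom=8−1·1/4=31/4; d'=(-16−1·9)/(31/4)=-100/31
row 3: denom=12−3·12/31=336/31; d'=(-8−3·-100/31)/(336/31)=13/84
row 4: denom=10−3·31/112=1027/112; d'=(9−3·13/84)/(1027/112)=956/1027
back: M4=956/1027
back: M3=13/84−31/112·956/1027=-317/3081
back: M2=-100/31−12/31·-317/3081=-3272/1027
back: M1=9−1/4·-3272/1027=10061/1027
M: M0=0, M1=10061/1027, M2=-3272/1027, M3=-317/3081, M4=956/1027, M5=0
seg 0: a=1, c=M0/2=0, d=(M1−M0)/(6·1)=10061/6162, b=Δ0−h0·(2M0+M1)/6=-28547/6162
seg 1: a=-2, c=M1/2=10061/2054, d=(M2−M1)/(6·1)=-13333/6162, b=Δ1−h1·(2M1+M2)/6=818/3081
seg 2: a=1, c=M2/2=-1636/1027, d=(M3−M2)/(6·3)=9499/55458, b=Δ2−h2·(2M2+M3)/6=22003/6162
seg 3: a=2, c=M3/2=-317/6162, d=(M4−M3)/(6·3)=245/4266, b=Δ3−h3·(2M3+M4)/6=-4198/3081
seg 4: a=-1, c=M4/2=478/1027, d=(M5−M4)/(6·2)=-239/3081, b=Δ4−h4·(2M4+M5)/6=-743/6162
t_q=19/2 → seg 4, τ=3/2; S=-1+-743/6162·τ+478/1027·τ²+-239/3081·τ³=-3249/8216

  seg 0: a=1 b=-28547/6162 c=0 d=10061/6162
  seg 1: a=-2 b=818/3081 c=10061/2054 d=-13333/6162
  seg 2: a=1 b=22003/6162 c=-1636/1027 d=9499/55458
  seg 3: a=2 b=-4198/3081 c=-317/6162 d=245/4266
  seg 4: a=-1 b=-743/6162 c=478/1027 d=-239/3081
S(19/2) = -3249/8216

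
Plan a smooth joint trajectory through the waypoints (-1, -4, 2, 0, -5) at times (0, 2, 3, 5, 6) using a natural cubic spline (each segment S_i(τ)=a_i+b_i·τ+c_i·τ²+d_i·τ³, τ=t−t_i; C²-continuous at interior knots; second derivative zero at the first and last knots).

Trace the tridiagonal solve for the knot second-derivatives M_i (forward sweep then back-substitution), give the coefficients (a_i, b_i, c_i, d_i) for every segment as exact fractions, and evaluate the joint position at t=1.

Δ: Δ0=-3/2, Δ1=6, Δ2=-1, Δ3=-5
row 1: diag=6, rhs=45; c'=1/6, d'=15/2
row 2: denom=6−1·1/6=35/6; d'=(-42−1·15/2)/(35/6)=-297/35
row 3: denom=6−2·12/35=186/35; d'=(-24−2·-297/35)/(186/35)=-41/31
back: M3=-41/31
back: M2=-297/35−12/35·-41/31=-249/31
back: M1=15/2−1/6·-249/31=274/31
M: M0=0, M1=274/31, M2=-249/31, M3=-41/31, M4=0
seg 0: a=-1, c=M0/2=0, d=(M1−M0)/(6·2)=137/186, b=Δ0−h0·(2M0+M1)/6=-827/186
seg 1: a=-4, c=M1/2=137/31, d=(M2−M1)/(6·1)=-523/186, b=Δ1−h1·(2M1+M2)/6=817/186
seg 2: a=2, c=M2/2=-249/62, d=(M3−M2)/(6·2)=52/93, b=Δ2−h2·(2M2+M3)/6=446/93
seg 3: a=0, c=M3/2=-41/62, d=(M4−M3)/(6·1)=41/186, b=Δ3−h3·(2M3+M4)/6=-424/93
t_q=1 → seg 0, τ=1; S=-1+-827/186·τ+0·τ²+137/186·τ³=-146/31

  seg 0: a=-1 b=-827/186 c=0 d=137/186
  seg 1: a=-4 b=817/186 c=137/31 d=-523/186
  seg 2: a=2 b=446/93 c=-249/62 d=52/93
  seg 3: a=0 b=-424/93 c=-41/62 d=41/186
S(1) = -146/31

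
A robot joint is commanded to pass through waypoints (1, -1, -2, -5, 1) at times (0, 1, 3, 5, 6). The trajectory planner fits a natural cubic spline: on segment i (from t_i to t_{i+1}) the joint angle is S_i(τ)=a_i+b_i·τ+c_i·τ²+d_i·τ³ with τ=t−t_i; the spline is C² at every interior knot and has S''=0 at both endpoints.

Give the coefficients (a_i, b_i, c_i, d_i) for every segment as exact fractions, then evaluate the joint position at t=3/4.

Δ: Δ0=-2, Δ1=-1/2, Δ2=-3/2, Δ3=6
row 1: diag=6, rhs=9; c'=1/3, d'=3/2
row 2: denom=8−2·1/3=22/3; d'=(-6−2·3/2)/(22/3)=-27/22
row 3: denom=6−2·3/11=60/11; d'=(45−2·-27/22)/(60/11)=87/10
back: M3=87/10
back: M2=-27/22−3/11·87/10=-18/5
back: M1=3/2−1/3·-18/5=27/10
M: M0=0, M1=27/10, M2=-18/5, M3=87/10, M4=0
seg 0: a=1, c=M0/2=0, d=(M1−M0)/(6·1)=9/20, b=Δ0−h0·(2M0+M1)/6=-49/20
seg 1: a=-1, c=M1/2=27/20, d=(M2−M1)/(6·2)=-21/40, b=Δ1−h1·(2M1+M2)/6=-11/10
seg 2: a=-2, c=M2/2=-9/5, d=(M3−M2)/(6·2)=41/40, b=Δ2−h2·(2M2+M3)/6=-2
seg 3: a=-5, c=M3/2=87/20, d=(M4−M3)/(6·1)=-29/20, b=Δ3−h3·(2M3+M4)/6=31/10
t_q=3/4 → seg 0, τ=3/4; S=1+-49/20·τ+0·τ²+9/20·τ³=-829/1280

  seg 0: a=1 b=-49/20 c=0 d=9/20
  seg 1: a=-1 b=-11/10 c=27/20 d=-21/40
  seg 2: a=-2 b=-2 c=-9/5 d=41/40
  seg 3: a=-5 b=31/10 c=87/20 d=-29/20
S(3/4) = -829/1280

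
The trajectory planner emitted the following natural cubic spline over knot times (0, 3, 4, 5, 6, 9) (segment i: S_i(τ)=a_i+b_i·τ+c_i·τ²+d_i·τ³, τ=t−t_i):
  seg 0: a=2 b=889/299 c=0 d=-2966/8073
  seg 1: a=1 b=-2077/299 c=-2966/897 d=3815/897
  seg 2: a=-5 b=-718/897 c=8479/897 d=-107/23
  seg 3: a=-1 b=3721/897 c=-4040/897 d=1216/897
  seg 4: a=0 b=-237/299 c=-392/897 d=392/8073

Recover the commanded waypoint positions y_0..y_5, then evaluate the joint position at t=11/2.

y_0 = S_0(0) = a_0 = 2
y_1 = S_1(0) = a_1 = 1
y_2 = S_2(0) = a_2 = -5
y_3 = S_3(0) = a_3 = -1
y_4 = S_4(0) = a_4 = 0
y_5 = S_4(3) = -5
t_q=11/2 is in segment 3 (τ=1/2); S_3(τ)=211/1794

y_0=2 y_1=1 y_2=-5 y_3=-1 y_4=0 y_5=-5
S(11/2) = 211/1794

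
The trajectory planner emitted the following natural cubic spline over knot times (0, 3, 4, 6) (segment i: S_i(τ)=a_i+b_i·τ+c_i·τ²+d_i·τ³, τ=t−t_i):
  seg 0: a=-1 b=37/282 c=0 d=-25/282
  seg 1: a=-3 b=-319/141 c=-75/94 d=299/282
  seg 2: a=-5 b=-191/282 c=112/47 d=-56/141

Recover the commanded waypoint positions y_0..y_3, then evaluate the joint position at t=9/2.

y_0 = S_0(0) = a_0 = -1
y_1 = S_1(0) = a_1 = -3
y_2 = S_2(0) = a_2 = -5
y_3 = S_2(2) = 0
t_q=9/2 is in segment 2 (τ=1/2); S_2(τ)=-901/188

y_0=-1 y_1=-3 y_2=-5 y_3=0
S(9/2) = -901/188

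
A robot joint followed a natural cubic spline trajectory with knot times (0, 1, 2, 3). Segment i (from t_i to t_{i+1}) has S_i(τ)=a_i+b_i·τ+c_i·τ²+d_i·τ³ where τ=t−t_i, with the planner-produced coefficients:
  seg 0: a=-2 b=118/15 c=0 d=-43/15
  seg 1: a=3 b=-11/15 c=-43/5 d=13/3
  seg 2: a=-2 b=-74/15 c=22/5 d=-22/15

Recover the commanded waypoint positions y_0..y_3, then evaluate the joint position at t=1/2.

y_0=-2 y_1=3 y_2=-2 y_3=-4
S(1/2) = 63/40

y_0 = S_0(0) = a_0 = -2
y_1 = S_1(0) = a_1 = 3
y_2 = S_2(0) = a_2 = -2
y_3 = S_2(1) = -4
t_q=1/2 is in segment 0 (τ=1/2); S_0(τ)=63/40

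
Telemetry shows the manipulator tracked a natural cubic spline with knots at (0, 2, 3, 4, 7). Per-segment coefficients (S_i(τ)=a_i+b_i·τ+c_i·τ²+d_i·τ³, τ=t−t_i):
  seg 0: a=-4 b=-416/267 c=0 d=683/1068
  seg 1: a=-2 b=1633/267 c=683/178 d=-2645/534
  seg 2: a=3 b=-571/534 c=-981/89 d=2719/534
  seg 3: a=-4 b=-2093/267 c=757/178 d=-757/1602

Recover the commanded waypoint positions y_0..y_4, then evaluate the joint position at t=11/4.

y_0 = S_0(0) = a_0 = -4
y_1 = S_1(0) = a_1 = -2
y_2 = S_2(0) = a_2 = 3
y_3 = S_3(0) = a_3 = -4
y_4 = S_3(3) = -2
t_q=11/4 is in segment 1 (τ=3/4); S_1(τ)=30255/11392

y_0=-4 y_1=-2 y_2=3 y_3=-4 y_4=-2
S(11/4) = 30255/11392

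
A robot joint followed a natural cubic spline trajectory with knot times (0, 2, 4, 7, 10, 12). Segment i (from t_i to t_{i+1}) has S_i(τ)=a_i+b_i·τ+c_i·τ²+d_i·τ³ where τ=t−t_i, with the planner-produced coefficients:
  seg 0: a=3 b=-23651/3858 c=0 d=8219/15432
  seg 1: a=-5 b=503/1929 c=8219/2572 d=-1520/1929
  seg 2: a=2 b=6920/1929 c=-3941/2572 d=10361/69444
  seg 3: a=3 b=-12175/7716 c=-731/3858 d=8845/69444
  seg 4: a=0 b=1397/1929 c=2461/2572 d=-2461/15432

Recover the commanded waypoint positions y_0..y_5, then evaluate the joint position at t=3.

y_0=3 y_1=-5 y_2=2 y_3=3 y_4=0 y_5=4
S(3) = -5997/2572

y_0 = S_0(0) = a_0 = 3
y_1 = S_1(0) = a_1 = -5
y_2 = S_2(0) = a_2 = 2
y_3 = S_3(0) = a_3 = 3
y_4 = S_4(0) = a_4 = 0
y_5 = S_4(2) = 4
t_q=3 is in segment 1 (τ=1); S_1(τ)=-5997/2572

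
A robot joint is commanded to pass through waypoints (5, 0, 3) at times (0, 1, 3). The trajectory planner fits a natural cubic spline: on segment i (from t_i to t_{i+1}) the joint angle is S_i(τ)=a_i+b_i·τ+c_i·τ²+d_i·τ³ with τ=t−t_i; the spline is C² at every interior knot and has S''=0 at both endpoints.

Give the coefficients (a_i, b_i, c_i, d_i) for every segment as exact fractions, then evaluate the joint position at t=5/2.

Δ: Δ0=-5, Δ1=3/2
row 1: diag=6, rhs=39; c'=1/3, d'=13/2
back: M1=13/2
M: M0=0, M1=13/2, M2=0
seg 0: a=5, c=M0/2=0, d=(M1−M0)/(6·1)=13/12, b=Δ0−h0·(2M0+M1)/6=-73/12
seg 1: a=0, c=M1/2=13/4, d=(M2−M1)/(6·2)=-13/24, b=Δ1−h1·(2M1+M2)/6=-17/6
t_q=5/2 → seg 1, τ=3/2; S=0+-17/6·τ+13/4·τ²+-13/24·τ³=79/64

  seg 0: a=5 b=-73/12 c=0 d=13/12
  seg 1: a=0 b=-17/6 c=13/4 d=-13/24
S(5/2) = 79/64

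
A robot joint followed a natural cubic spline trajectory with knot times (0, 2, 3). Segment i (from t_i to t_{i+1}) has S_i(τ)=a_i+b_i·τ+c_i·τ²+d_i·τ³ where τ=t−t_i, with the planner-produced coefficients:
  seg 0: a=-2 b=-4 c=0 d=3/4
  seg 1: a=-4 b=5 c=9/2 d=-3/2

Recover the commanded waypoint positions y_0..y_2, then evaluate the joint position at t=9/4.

y_0=-2 y_1=-4 y_2=4
S(9/4) = -319/128

y_0 = S_0(0) = a_0 = -2
y_1 = S_1(0) = a_1 = -4
y_2 = S_1(1) = 4
t_q=9/4 is in segment 1 (τ=1/4); S_1(τ)=-319/128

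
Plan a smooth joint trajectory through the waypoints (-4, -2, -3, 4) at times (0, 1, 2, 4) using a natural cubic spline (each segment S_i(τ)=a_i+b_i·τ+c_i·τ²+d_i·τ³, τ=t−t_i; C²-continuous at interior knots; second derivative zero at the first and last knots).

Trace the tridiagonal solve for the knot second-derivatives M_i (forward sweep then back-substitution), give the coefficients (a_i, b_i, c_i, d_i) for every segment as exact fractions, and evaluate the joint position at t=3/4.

Δ: Δ0=2, Δ1=-1, Δ2=7/2
row 1: diag=4, rhs=-18; c'=1/4, d'=-9/2
row 2: denom=6−1·1/4=23/4; d'=(27−1·-9/2)/(23/4)=126/23
back: M2=126/23
back: M1=-9/2−1/4·126/23=-135/23
M: M0=0, M1=-135/23, M2=126/23, M3=0
seg 0: a=-4, c=M0/2=0, d=(M1−M0)/(6·1)=-45/46, b=Δ0−h0·(2M0+M1)/6=137/46
seg 1: a=-2, c=M1/2=-135/46, d=(M2−M1)/(6·1)=87/46, b=Δ1−h1·(2M1+M2)/6=1/23
seg 2: a=-3, c=M2/2=63/23, d=(M3−M2)/(6·2)=-21/46, b=Δ2−h2·(2M2+M3)/6=-7/46
t_q=3/4 → seg 0, τ=3/4; S=-4+137/46·τ+0·τ²+-45/46·τ³=-6415/2944

  seg 0: a=-4 b=137/46 c=0 d=-45/46
  seg 1: a=-2 b=1/23 c=-135/46 d=87/46
  seg 2: a=-3 b=-7/46 c=63/23 d=-21/46
S(3/4) = -6415/2944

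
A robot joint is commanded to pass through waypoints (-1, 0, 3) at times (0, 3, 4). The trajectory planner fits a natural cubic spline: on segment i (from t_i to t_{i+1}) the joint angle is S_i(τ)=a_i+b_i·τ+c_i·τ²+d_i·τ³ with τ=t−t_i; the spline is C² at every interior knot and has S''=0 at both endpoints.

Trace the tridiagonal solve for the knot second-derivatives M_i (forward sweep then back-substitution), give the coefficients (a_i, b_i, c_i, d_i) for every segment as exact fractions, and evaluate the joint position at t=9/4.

  seg 0: a=-1 b=-2/3 c=0 d=1/9
  seg 1: a=0 b=7/3 c=1 d=-1/3
S(9/4) = -79/64

Δ: Δ0=1/3, Δ1=3
row 1: diag=8, rhs=16; c'=1/8, d'=2
back: M1=2
M: M0=0, M1=2, M2=0
seg 0: a=-1, c=M0/2=0, d=(M1−M0)/(6·3)=1/9, b=Δ0−h0·(2M0+M1)/6=-2/3
seg 1: a=0, c=M1/2=1, d=(M2−M1)/(6·1)=-1/3, b=Δ1−h1·(2M1+M2)/6=7/3
t_q=9/4 → seg 0, τ=9/4; S=-1+-2/3·τ+0·τ²+1/9·τ³=-79/64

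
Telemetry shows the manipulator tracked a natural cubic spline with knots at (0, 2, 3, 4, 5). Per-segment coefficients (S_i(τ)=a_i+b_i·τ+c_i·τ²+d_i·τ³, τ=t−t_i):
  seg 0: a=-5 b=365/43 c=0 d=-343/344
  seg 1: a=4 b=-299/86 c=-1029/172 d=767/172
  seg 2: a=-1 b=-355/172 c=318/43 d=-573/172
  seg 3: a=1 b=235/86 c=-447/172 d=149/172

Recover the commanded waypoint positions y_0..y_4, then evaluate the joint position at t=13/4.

y_0=-5 y_1=4 y_2=-1 y_3=1 y_4=2
S(13/4) = -12173/11008

y_0 = S_0(0) = a_0 = -5
y_1 = S_1(0) = a_1 = 4
y_2 = S_2(0) = a_2 = -1
y_3 = S_3(0) = a_3 = 1
y_4 = S_3(1) = 2
t_q=13/4 is in segment 2 (τ=1/4); S_2(τ)=-12173/11008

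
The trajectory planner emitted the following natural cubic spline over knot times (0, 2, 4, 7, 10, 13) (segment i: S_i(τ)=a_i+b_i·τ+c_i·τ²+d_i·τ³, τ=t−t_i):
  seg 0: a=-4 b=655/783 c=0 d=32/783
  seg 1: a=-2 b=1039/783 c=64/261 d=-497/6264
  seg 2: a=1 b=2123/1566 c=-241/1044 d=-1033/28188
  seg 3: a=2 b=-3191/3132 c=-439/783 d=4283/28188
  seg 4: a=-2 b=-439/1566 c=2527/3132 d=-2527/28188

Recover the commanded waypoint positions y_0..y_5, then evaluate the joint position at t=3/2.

y_0=-4 y_1=-2 y_2=1 y_3=2 y_4=-2 y_5=2
S(3/2) = -1361/522

y_0 = S_0(0) = a_0 = -4
y_1 = S_1(0) = a_1 = -2
y_2 = S_2(0) = a_2 = 1
y_3 = S_3(0) = a_3 = 2
y_4 = S_4(0) = a_4 = -2
y_5 = S_4(3) = 2
t_q=3/2 is in segment 0 (τ=3/2); S_0(τ)=-1361/522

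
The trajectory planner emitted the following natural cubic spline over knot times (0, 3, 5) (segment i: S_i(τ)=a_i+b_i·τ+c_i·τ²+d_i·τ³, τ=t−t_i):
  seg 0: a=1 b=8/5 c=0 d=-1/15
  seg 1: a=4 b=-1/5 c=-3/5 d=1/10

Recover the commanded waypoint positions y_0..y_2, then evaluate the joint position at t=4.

y_0 = S_0(0) = a_0 = 1
y_1 = S_1(0) = a_1 = 4
y_2 = S_1(2) = 2
t_q=4 is in segment 1 (τ=1); S_1(τ)=33/10

y_0=1 y_1=4 y_2=2
S(4) = 33/10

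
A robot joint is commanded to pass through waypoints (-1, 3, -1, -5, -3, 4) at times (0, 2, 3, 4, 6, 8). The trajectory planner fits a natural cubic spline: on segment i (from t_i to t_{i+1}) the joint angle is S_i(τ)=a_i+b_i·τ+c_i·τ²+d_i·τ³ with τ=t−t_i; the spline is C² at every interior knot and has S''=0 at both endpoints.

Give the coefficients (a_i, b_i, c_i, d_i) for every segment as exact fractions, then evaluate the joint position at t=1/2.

Δ: Δ0=2, Δ1=-4, Δ2=-4, Δ3=1, Δ4=7/2
row 1: diag=6, rhs=-36; c'=1/6, d'=-6
row 2: denom=4−1·1/6=23/6; d'=(0−1·-6)/(23/6)=36/23
row 3: denom=6−1·6/23=132/23; d'=(30−1·36/23)/(132/23)=109/22
row 4: denom=8−2·23/66=241/33; d'=(15−2·109/22)/(241/33)=168/241
back: M4=168/241
back: M3=109/22−23/66·168/241=2271/482
back: M2=36/23−6/23·2271/482=81/241
back: M1=-6−1/6·81/241=-2919/482
M: M0=0, M1=-2919/482, M2=81/241, M3=2271/482, M4=168/241, M5=0
seg 0: a=-1, c=M0/2=0, d=(M1−M0)/(6·2)=-973/1928, b=Δ0−h0·(2M0+M1)/6=1937/482
seg 1: a=3, c=M1/2=-2919/964, d=(M2−M1)/(6·1)=1027/964, b=Δ1−h1·(2M1+M2)/6=-491/241
seg 2: a=-1, c=M2/2=81/482, d=(M3−M2)/(6·1)=703/964, b=Δ2−h2·(2M2+M3)/6=-4721/964
seg 3: a=-5, c=M3/2=2271/964, d=(M4−M3)/(6·2)=-645/1928, b=Δ3−h3·(2M3+M4)/6=-572/241
seg 4: a=-3, c=M4/2=84/241, d=(M5−M4)/(6·2)=-14/241, b=Δ4−h4·(2M4+M5)/6=1463/482
t_q=1/2 → seg 0, τ=1/2; S=-1+1937/482·τ+0·τ²+-973/1928·τ³=14595/15424

  seg 0: a=-1 b=1937/482 c=0 d=-973/1928
  seg 1: a=3 b=-491/241 c=-2919/964 d=1027/964
  seg 2: a=-1 b=-4721/964 c=81/482 d=703/964
  seg 3: a=-5 b=-572/241 c=2271/964 d=-645/1928
  seg 4: a=-3 b=1463/482 c=84/241 d=-14/241
S(1/2) = 14595/15424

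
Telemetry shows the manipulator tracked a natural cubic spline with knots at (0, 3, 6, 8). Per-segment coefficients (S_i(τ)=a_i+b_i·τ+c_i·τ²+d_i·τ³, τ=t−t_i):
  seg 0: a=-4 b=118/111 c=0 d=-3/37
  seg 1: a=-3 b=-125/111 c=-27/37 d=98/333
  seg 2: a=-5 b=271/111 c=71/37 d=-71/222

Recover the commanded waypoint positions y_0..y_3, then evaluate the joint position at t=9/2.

y_0=-4 y_1=-3 y_2=-5 y_3=5
S(9/2) = -395/74

y_0 = S_0(0) = a_0 = -4
y_1 = S_1(0) = a_1 = -3
y_2 = S_2(0) = a_2 = -5
y_3 = S_2(2) = 5
t_q=9/2 is in segment 1 (τ=3/2); S_1(τ)=-395/74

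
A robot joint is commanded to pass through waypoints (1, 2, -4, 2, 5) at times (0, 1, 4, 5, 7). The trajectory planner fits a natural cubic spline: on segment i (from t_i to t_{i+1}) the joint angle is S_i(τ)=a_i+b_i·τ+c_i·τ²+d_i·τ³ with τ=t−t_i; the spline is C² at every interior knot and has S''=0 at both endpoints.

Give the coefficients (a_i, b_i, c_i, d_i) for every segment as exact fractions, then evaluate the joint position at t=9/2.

Δ: Δ0=1, Δ1=-2, Δ2=6, Δ3=3/2
row 1: diag=8, rhs=-18; c'=3/8, d'=-9/4
row 2: denom=8−3·3/8=55/8; d'=(48−3·-9/4)/(55/8)=438/55
row 3: denom=6−1·8/55=322/55; d'=(-27−1·438/55)/(322/55)=-1923/322
back: M3=-1923/322
back: M2=438/55−8/55·-1923/322=1422/161
back: M1=-9/4−3/8·1422/161=-1791/322
M: M0=0, M1=-1791/322, M2=1422/161, M3=-1923/322, M4=0
seg 0: a=1, c=M0/2=0, d=(M1−M0)/(6·1)=-597/644, b=Δ0−h0·(2M0+M1)/6=1241/644
seg 1: a=2, c=M1/2=-1791/644, d=(M2−M1)/(6·3)=515/644, b=Δ1−h1·(2M1+M2)/6=-275/322
seg 2: a=-4, c=M2/2=711/161, d=(M3−M2)/(6·1)=-227/92, b=Δ2−h2·(2M2+M3)/6=2609/644
seg 3: a=2, c=M3/2=-1923/644, d=(M4−M3)/(6·2)=641/1288, b=Δ3−h3·(2M3+M4)/6=1765/322
t_q=9/2 → seg 2, τ=1/2; S=-4+2609/644·τ+711/161·τ²+-227/92·τ³=-6073/5152

  seg 0: a=1 b=1241/644 c=0 d=-597/644
  seg 1: a=2 b=-275/322 c=-1791/644 d=515/644
  seg 2: a=-4 b=2609/644 c=711/161 d=-227/92
  seg 3: a=2 b=1765/322 c=-1923/644 d=641/1288
S(9/2) = -6073/5152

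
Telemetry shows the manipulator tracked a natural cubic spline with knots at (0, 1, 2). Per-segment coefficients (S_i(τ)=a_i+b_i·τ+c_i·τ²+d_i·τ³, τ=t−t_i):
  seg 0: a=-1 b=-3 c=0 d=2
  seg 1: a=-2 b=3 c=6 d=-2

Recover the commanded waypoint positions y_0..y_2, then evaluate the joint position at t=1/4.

y_0 = S_0(0) = a_0 = -1
y_1 = S_1(0) = a_1 = -2
y_2 = S_1(1) = 5
t_q=1/4 is in segment 0 (τ=1/4); S_0(τ)=-55/32

y_0=-1 y_1=-2 y_2=5
S(1/4) = -55/32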